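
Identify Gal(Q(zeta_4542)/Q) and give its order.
|Gal(Q(zeta_4542)/Q)| = phi(4542) = 1512; group ≅ (Z/4542Z)^* ≅ Z/2Z × Z/756Z

The n-th cyclotomic polynomial Φ_4542(x) is the minimal polynomial of zeta_4542 over Q and has degree phi(4542) = 1512. So Q(zeta_4542) is a degree-1512 Galois extension with Galois group (Z/4542Z)^*. By CRT, (Z/4542Z)^* ≅ (Z/2Z)^* × (Z/3Z)^* × (Z/757Z)^*. Each prime-power unit group is (Z/2Z)^* ≅ trivial group (order 1); (Z/3Z)^* ≅ Z/2Z; (Z/757Z)^* ≅ Z/756Z. Hence Gal(Q(zeta_4542)/Q) ≅ Z/2Z × Z/756Z.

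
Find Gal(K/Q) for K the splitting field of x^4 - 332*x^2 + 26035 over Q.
Gal(K/Q) = V_4 (Klein four-group, Z/2Z × Z/2Z)

f factors as (x^2 - 205)(x^2 - 127), so the splitting field is K = Q(sqrt(205), sqrt(127)). The elements 205, 127, 26035 are all non-squares in Q, so sqrt(205) and sqrt(127) generate independent quadratic extensions. Thus [K:Q] = 4 and Gal(K/Q) is generated by the two order-2 automorphisms sqrt(205) ↦ -sqrt(205) and sqrt(127) ↦ -sqrt(127), giving V_4.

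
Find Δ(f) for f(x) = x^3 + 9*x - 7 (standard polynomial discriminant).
Δ = -4239

For a depressed cubic x^3 + p x + q the discriminant is Δ = -4 p^3 - 27 q^2 = -4*(9)^3 - 27*(-7)^2 = -2916 - 1323 = -4239.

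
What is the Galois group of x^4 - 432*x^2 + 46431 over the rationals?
Gal(K/Q) = V_4 (Klein four-group, Z/2Z × Z/2Z)

f factors as (x^2 - 201)(x^2 - 231), so the splitting field is K = Q(sqrt(201), sqrt(231)). The elements 201, 231, 46431 are all non-squares in Q, so sqrt(201) and sqrt(231) generate independent quadratic extensions. Thus [K:Q] = 4 and Gal(K/Q) is generated by the two order-2 automorphisms sqrt(201) ↦ -sqrt(201) and sqrt(231) ↦ -sqrt(231), giving V_4.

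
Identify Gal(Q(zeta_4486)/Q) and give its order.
|Gal(Q(zeta_4486)/Q)| = phi(4486) = 2242; group ≅ (Z/4486Z)^* ≅ Z/2242Z

The n-th cyclotomic polynomial Φ_4486(x) is the minimal polynomial of zeta_4486 over Q and has degree phi(4486) = 2242. So Q(zeta_4486) is a degree-2242 Galois extension with Galois group (Z/4486Z)^*. By CRT, (Z/4486Z)^* ≅ (Z/2Z)^* × (Z/2243Z)^*. Each prime-power unit group is (Z/2Z)^* ≅ trivial group (order 1); (Z/2243Z)^* ≅ Z/2242Z. Hence Gal(Q(zeta_4486)/Q) ≅ Z/2242Z.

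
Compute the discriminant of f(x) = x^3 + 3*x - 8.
Δ = -1836

For x^3 + a x^2 + b x + c the discriminant is Δ = 18 a b c - 4 a^3 c + a^2 b^2 - 4 b^3 - 27 c^2.
Plug a = 0, b = 3, c = -8:
  18*(0)*(3)*(-8) - 4*(0)^3*(-8) + (0)^2*(3)^2 - 4*(3)^3 - 27*(-8)^2
  = 0 + (0) + 0 + (-108) + (-1728)
  = -1836.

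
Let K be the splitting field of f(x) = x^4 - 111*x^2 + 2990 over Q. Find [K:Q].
[K:Q] = 4

f factors as (x^2 - 65)(x^2 - 46); the splitting field is K = Q(sqrt(65), sqrt(46)). Since 65, 46, and 2990 are all non-squares in Q, the three subfields Q(sqrt(65)), Q(sqrt(46)), Q(sqrt(2990)) are distinct degree-2 extensions, so [K:Q] = 4 (Klein four Galois group).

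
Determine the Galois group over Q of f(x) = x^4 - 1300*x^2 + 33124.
Gal(K/Q) = Z/2Z (cyclic of order 2)

f factors as (x^2 - 26)(x^2 - 1274), so the splitting field is K = Q(sqrt(26), sqrt(1274)). The squarefree part of 26 is 26 and the squarefree part of 1274 is also 26, so sqrt(26) and sqrt(1274) are both rational multiples of sqrt(26). Hence Q(sqrt(26)) = Q(sqrt(1274)) = Q(sqrt(26)), and the splitting field collapses to a single degree-2 extension with Galois group Z/2Z.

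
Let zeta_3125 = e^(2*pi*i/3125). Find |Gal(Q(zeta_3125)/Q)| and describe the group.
|Gal(Q(zeta_3125)/Q)| = phi(3125) = 2500; group ≅ (Z/3125Z)^* ≅ Z/2500Z

The n-th cyclotomic polynomial Φ_3125(x) is the minimal polynomial of zeta_3125 over Q and has degree phi(3125) = 2500. So Q(zeta_3125) is a degree-2500 Galois extension with Galois group (Z/3125Z)^*. (Z/3125Z)^* is cyclic since 3125 is an odd prime power (or 4). Hence Gal(Q(zeta_3125)/Q) ≅ Z/2500Z.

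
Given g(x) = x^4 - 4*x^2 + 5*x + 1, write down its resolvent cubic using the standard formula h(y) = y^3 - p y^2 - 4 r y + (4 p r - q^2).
h(y) = y^3 + 4*y^2 - 4*y - 41

Identify coefficients: p = -4, q = 5, r = 1.
Plug into h(y) = y^3 - p y^2 - 4 r y + (4 p r - q^2):
  h(y) = y^3 - (-4) y^2 - 4*(1) y + (4*(-4)*(1) - (5)^2)
       = y^3 + (4) y^2 + (-4) y + (-41).
Simplifying: h(y) = y^3 + 4*y^2 - 4*y - 41.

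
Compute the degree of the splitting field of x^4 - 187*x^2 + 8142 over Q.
[K:Q] = 4

f factors as (x^2 - 118)(x^2 - 69); the splitting field is K = Q(sqrt(118), sqrt(69)). Since 118, 69, and 8142 are all non-squares in Q, the three subfields Q(sqrt(118)), Q(sqrt(69)), Q(sqrt(8142)) are distinct degree-2 extensions, so [K:Q] = 4 (Klein four Galois group).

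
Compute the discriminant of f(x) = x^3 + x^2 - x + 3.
Δ = -304

For x^3 + a x^2 + b x + c the discriminant is Δ = 18 a b c - 4 a^3 c + a^2 b^2 - 4 b^3 - 27 c^2.
Plug a = 1, b = -1, c = 3:
  18*(1)*(-1)*(3) - 4*(1)^3*(3) + (1)^2*(-1)^2 - 4*(-1)^3 - 27*(3)^2
  = -54 + (-12) + 1 + (4) + (-243)
  = -304.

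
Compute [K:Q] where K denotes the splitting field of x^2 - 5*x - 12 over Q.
[K:Q] = 2

The discriminant of x^2 + (-5)*x + (-12) is b^2 - 4c = 25 - (-48) = 73. Since 73 is not a perfect square in Q, the polynomial is irreducible over Q. Its two roots generate a degree-2 extension, so [K:Q] = 2.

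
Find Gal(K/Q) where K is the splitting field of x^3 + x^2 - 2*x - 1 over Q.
Gal(K/Q) = A_3 (cyclic of order 3)

Compute the discriminant of x^3 + (1)*x^2 + (-2)*x + (-1): Δ = 49. Since Δ is a perfect square (Δ = 7^2), the Galois group is contained in A_3. Irreducibility forces the group to be transitive on three roots, so Gal = A_3.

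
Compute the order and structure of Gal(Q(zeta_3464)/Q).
|Gal(Q(zeta_3464)/Q)| = phi(3464) = 1728; group ≅ (Z/3464Z)^* ≅ Z/2Z × Z/2Z × Z/432Z

The n-th cyclotomic polynomial Φ_3464(x) is the minimal polynomial of zeta_3464 over Q and has degree phi(3464) = 1728. So Q(zeta_3464) is a degree-1728 Galois extension with Galois group (Z/3464Z)^*. By CRT, (Z/3464Z)^* ≅ (Z/8Z)^* × (Z/433Z)^*. Each prime-power unit group is (Z/8Z)^* ≅ Z/2Z × Z/2Z; (Z/433Z)^* ≅ Z/432Z. Hence Gal(Q(zeta_3464)/Q) ≅ Z/2Z × Z/2Z × Z/432Z.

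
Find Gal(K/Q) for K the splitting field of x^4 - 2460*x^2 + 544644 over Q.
Gal(K/Q) = Z/2Z (cyclic of order 2)

f factors as (x^2 - 246)(x^2 - 2214), so the splitting field is K = Q(sqrt(246), sqrt(2214)). The squarefree part of 246 is 246 and the squarefree part of 2214 is also 246, so sqrt(246) and sqrt(2214) are both rational multiples of sqrt(246). Hence Q(sqrt(246)) = Q(sqrt(2214)) = Q(sqrt(246)), and the splitting field collapses to a single degree-2 extension with Galois group Z/2Z.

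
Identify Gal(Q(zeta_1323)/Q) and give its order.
|Gal(Q(zeta_1323)/Q)| = phi(1323) = 756; group ≅ (Z/1323Z)^* ≅ Z/18Z × Z/42Z

The n-th cyclotomic polynomial Φ_1323(x) is the minimal polynomial of zeta_1323 over Q and has degree phi(1323) = 756. So Q(zeta_1323) is a degree-756 Galois extension with Galois group (Z/1323Z)^*. By CRT, (Z/1323Z)^* ≅ (Z/27Z)^* × (Z/49Z)^*. Each prime-power unit group is (Z/27Z)^* ≅ Z/18Z; (Z/49Z)^* ≅ Z/42Z. Hence Gal(Q(zeta_1323)/Q) ≅ Z/18Z × Z/42Z.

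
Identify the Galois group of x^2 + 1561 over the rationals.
Gal(K/Q) = Z/2Z (cyclic of order 2)

x^2 + 1561 is irreducible over Q since -1561 is not a rational square. The splitting field Q(sqrt(-1561)) has degree 2 over Q, and its unique nontrivial automorphism is sqrt(-1561) ↦ -sqrt(-1561). Hence Gal(Q(sqrt(-1561))/Q) = Z/2Z.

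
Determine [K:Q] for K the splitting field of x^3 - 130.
[K:Q] = 6

x^3 - 130 has one real root r = 130^(1/3) and two complex roots r*zeta_3, r*zeta_3^2 where zeta_3 = e^(2*pi*i/3). The splitting field is Q(r, zeta_3). [Q(r):Q] = 3 and [Q(zeta_3):Q] = 2 with gcd = 1, so [Q(r, zeta_3):Q] = 3 * 2 = 6.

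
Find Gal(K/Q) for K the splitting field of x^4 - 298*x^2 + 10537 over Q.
Gal(K/Q) = V_4 (Klein four-group, Z/2Z × Z/2Z)

f factors as (x^2 - 257)(x^2 - 41), so the splitting field is K = Q(sqrt(257), sqrt(41)). The elements 257, 41, 10537 are all non-squares in Q, so sqrt(257) and sqrt(41) generate independent quadratic extensions. Thus [K:Q] = 4 and Gal(K/Q) is generated by the two order-2 automorphisms sqrt(257) ↦ -sqrt(257) and sqrt(41) ↦ -sqrt(41), giving V_4.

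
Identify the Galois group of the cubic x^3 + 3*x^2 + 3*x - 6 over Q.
Gal(K/Q) = S_3 (symmetric group of order 6)

Compute the discriminant of x^3 + (3)*x^2 + (3)*x + (-6): Δ = -1323. Since Δ is not a rational square, the Galois group is not contained in A_3; it must be the full S_3 (irreducibility of the cubic rules out anything smaller).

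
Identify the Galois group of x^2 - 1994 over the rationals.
Gal(K/Q) = Z/2Z (cyclic of order 2)

x^2 - 1994 is irreducible over Q since 1994 is not a rational square. The splitting field Q(sqrt(1994)) has degree 2 over Q, and its unique nontrivial automorphism is sqrt(1994) ↦ -sqrt(1994). Hence Gal(Q(sqrt(1994))/Q) = Z/2Z.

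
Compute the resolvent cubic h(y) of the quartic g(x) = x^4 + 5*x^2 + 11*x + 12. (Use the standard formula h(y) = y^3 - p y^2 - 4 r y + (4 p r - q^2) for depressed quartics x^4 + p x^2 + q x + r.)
h(y) = y^3 - 5*y^2 - 48*y + 119

Identify coefficients: p = 5, q = 11, r = 12.
Plug into h(y) = y^3 - p y^2 - 4 r y + (4 p r - q^2):
  h(y) = y^3 - (5) y^2 - 4*(12) y + (4*(5)*(12) - (11)^2)
       = y^3 + (-5) y^2 + (-48) y + (119).
Simplifying: h(y) = y^3 - 5*y^2 - 48*y + 119.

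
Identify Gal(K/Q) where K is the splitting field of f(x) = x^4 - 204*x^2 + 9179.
Gal(K/Q) = V_4 (Klein four-group, Z/2Z × Z/2Z)

f factors as (x^2 - 137)(x^2 - 67), so the splitting field is K = Q(sqrt(137), sqrt(67)). The elements 137, 67, 9179 are all non-squares in Q, so sqrt(137) and sqrt(67) generate independent quadratic extensions. Thus [K:Q] = 4 and Gal(K/Q) is generated by the two order-2 automorphisms sqrt(137) ↦ -sqrt(137) and sqrt(67) ↦ -sqrt(67), giving V_4.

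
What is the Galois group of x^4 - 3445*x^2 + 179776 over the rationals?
Gal(K/Q) = Z/2Z (cyclic of order 2)

f factors as (x^2 - 3392)(x^2 - 53), so the splitting field is K = Q(sqrt(3392), sqrt(53)). The squarefree part of 3392 is 53 and the squarefree part of 53 is also 53, so sqrt(3392) and sqrt(53) are both rational multiples of sqrt(53). Hence Q(sqrt(3392)) = Q(sqrt(53)) = Q(sqrt(53)), and the splitting field collapses to a single degree-2 extension with Galois group Z/2Z.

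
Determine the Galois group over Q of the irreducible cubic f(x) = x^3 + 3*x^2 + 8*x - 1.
Gal(K/Q) = S_3 (symmetric group of order 6)

Compute the discriminant of x^3 + (3)*x^2 + (8)*x + (-1): Δ = -1823. Since Δ is not a rational square, the Galois group is not contained in A_3; it must be the full S_3 (irreducibility of the cubic rules out anything smaller).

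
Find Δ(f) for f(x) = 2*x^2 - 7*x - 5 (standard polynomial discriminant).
Δ = 89

For a quadratic a x^2 + b x + c the discriminant is Δ = b^2 - 4ac = (-7)^2 - 4*(2)*(-5) = 49 - (-40) = 89.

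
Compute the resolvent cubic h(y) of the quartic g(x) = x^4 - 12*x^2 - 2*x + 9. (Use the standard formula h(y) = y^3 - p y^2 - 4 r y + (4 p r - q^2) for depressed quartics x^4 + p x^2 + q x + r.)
h(y) = y^3 + 12*y^2 - 36*y - 436

Identify coefficients: p = -12, q = -2, r = 9.
Plug into h(y) = y^3 - p y^2 - 4 r y + (4 p r - q^2):
  h(y) = y^3 - (-12) y^2 - 4*(9) y + (4*(-12)*(9) - (-2)^2)
       = y^3 + (12) y^2 + (-36) y + (-436).
Simplifying: h(y) = y^3 + 12*y^2 - 36*y - 436.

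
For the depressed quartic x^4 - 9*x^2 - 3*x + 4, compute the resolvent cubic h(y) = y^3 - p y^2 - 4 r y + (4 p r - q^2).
h(y) = y^3 + 9*y^2 - 16*y - 153

Identify coefficients: p = -9, q = -3, r = 4.
Plug into h(y) = y^3 - p y^2 - 4 r y + (4 p r - q^2):
  h(y) = y^3 - (-9) y^2 - 4*(4) y + (4*(-9)*(4) - (-3)^2)
       = y^3 + (9) y^2 + (-16) y + (-153).
Simplifying: h(y) = y^3 + 9*y^2 - 16*y - 153.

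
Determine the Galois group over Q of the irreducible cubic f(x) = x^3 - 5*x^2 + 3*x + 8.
Gal(K/Q) = S_3 (symmetric group of order 6)

Compute the discriminant of x^3 + (-5)*x^2 + (3)*x + (8): Δ = 229. Since Δ is not a rational square, the Galois group is not contained in A_3; it must be the full S_3 (irreducibility of the cubic rules out anything smaller).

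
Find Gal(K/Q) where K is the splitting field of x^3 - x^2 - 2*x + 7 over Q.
Gal(K/Q) = S_3 (symmetric group of order 6)

Compute the discriminant of x^3 + (-1)*x^2 + (-2)*x + (7): Δ = -1007. Since Δ is not a rational square, the Galois group is not contained in A_3; it must be the full S_3 (irreducibility of the cubic rules out anything smaller).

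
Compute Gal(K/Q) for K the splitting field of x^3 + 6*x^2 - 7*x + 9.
Gal(K/Q) = S_3 (symmetric group of order 6)

Compute the discriminant of x^3 + (6)*x^2 + (-7)*x + (9): Δ = -13631. Since Δ is not a rational square, the Galois group is not contained in A_3; it must be the full S_3 (irreducibility of the cubic rules out anything smaller).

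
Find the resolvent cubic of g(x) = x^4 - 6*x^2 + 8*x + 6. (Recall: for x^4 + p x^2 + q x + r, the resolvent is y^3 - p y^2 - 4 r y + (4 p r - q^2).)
h(y) = y^3 + 6*y^2 - 24*y - 208

Identify coefficients: p = -6, q = 8, r = 6.
Plug into h(y) = y^3 - p y^2 - 4 r y + (4 p r - q^2):
  h(y) = y^3 - (-6) y^2 - 4*(6) y + (4*(-6)*(6) - (8)^2)
       = y^3 + (6) y^2 + (-24) y + (-208).
Simplifying: h(y) = y^3 + 6*y^2 - 24*y - 208.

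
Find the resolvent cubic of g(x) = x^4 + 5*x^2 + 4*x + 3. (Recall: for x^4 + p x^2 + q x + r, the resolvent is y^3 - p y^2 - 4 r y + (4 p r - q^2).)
h(y) = y^3 - 5*y^2 - 12*y + 44

Identify coefficients: p = 5, q = 4, r = 3.
Plug into h(y) = y^3 - p y^2 - 4 r y + (4 p r - q^2):
  h(y) = y^3 - (5) y^2 - 4*(3) y + (4*(5)*(3) - (4)^2)
       = y^3 + (-5) y^2 + (-12) y + (44).
Simplifying: h(y) = y^3 - 5*y^2 - 12*y + 44.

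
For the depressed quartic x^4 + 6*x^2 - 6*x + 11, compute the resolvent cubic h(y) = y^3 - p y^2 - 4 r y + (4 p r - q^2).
h(y) = y^3 - 6*y^2 - 44*y + 228

Identify coefficients: p = 6, q = -6, r = 11.
Plug into h(y) = y^3 - p y^2 - 4 r y + (4 p r - q^2):
  h(y) = y^3 - (6) y^2 - 4*(11) y + (4*(6)*(11) - (-6)^2)
       = y^3 + (-6) y^2 + (-44) y + (228).
Simplifying: h(y) = y^3 - 6*y^2 - 44*y + 228.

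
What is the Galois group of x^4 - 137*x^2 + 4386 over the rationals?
Gal(K/Q) = V_4 (Klein four-group, Z/2Z × Z/2Z)

f factors as (x^2 - 51)(x^2 - 86), so the splitting field is K = Q(sqrt(51), sqrt(86)). The elements 51, 86, 4386 are all non-squares in Q, so sqrt(51) and sqrt(86) generate independent quadratic extensions. Thus [K:Q] = 4 and Gal(K/Q) is generated by the two order-2 automorphisms sqrt(51) ↦ -sqrt(51) and sqrt(86) ↦ -sqrt(86), giving V_4.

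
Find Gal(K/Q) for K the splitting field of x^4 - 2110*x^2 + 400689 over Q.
Gal(K/Q) = Z/2Z (cyclic of order 2)

f factors as (x^2 - 211)(x^2 - 1899), so the splitting field is K = Q(sqrt(211), sqrt(1899)). The squarefree part of 211 is 211 and the squarefree part of 1899 is also 211, so sqrt(211) and sqrt(1899) are both rational multiples of sqrt(211). Hence Q(sqrt(211)) = Q(sqrt(1899)) = Q(sqrt(211)), and the splitting field collapses to a single degree-2 extension with Galois group Z/2Z.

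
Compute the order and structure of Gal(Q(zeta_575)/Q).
|Gal(Q(zeta_575)/Q)| = phi(575) = 440; group ≅ (Z/575Z)^* ≅ Z/20Z × Z/22Z

The n-th cyclotomic polynomial Φ_575(x) is the minimal polynomial of zeta_575 over Q and has degree phi(575) = 440. So Q(zeta_575) is a degree-440 Galois extension with Galois group (Z/575Z)^*. By CRT, (Z/575Z)^* ≅ (Z/25Z)^* × (Z/23Z)^*. Each prime-power unit group is (Z/25Z)^* ≅ Z/20Z; (Z/23Z)^* ≅ Z/22Z. Hence Gal(Q(zeta_575)/Q) ≅ Z/20Z × Z/22Z.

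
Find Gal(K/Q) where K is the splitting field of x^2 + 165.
Gal(K/Q) = Z/2Z (cyclic of order 2)

x^2 + 165 is irreducible over Q since -165 is not a rational square. The splitting field Q(sqrt(-165)) has degree 2 over Q, and its unique nontrivial automorphism is sqrt(-165) ↦ -sqrt(-165). Hence Gal(Q(sqrt(-165))/Q) = Z/2Z.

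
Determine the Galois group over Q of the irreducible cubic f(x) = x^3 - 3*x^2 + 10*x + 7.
Gal(K/Q) = S_3 (symmetric group of order 6)

Compute the discriminant of x^3 + (-3)*x^2 + (10)*x + (7): Δ = -7447. Since Δ is not a rational square, the Galois group is not contained in A_3; it must be the full S_3 (irreducibility of the cubic rules out anything smaller).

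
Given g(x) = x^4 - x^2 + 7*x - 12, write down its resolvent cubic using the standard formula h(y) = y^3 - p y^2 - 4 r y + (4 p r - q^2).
h(y) = y^3 + y^2 + 48*y - 1

Identify coefficients: p = -1, q = 7, r = -12.
Plug into h(y) = y^3 - p y^2 - 4 r y + (4 p r - q^2):
  h(y) = y^3 - (-1) y^2 - 4*(-12) y + (4*(-1)*(-12) - (7)^2)
       = y^3 + (1) y^2 + (48) y + (-1).
Simplifying: h(y) = y^3 + y^2 + 48*y - 1.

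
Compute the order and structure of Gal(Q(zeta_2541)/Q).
|Gal(Q(zeta_2541)/Q)| = phi(2541) = 1320; group ≅ (Z/2541Z)^* ≅ Z/2Z × Z/6Z × Z/110Z

The n-th cyclotomic polynomial Φ_2541(x) is the minimal polynomial of zeta_2541 over Q and has degree phi(2541) = 1320. So Q(zeta_2541) is a degree-1320 Galois extension with Galois group (Z/2541Z)^*. By CRT, (Z/2541Z)^* ≅ (Z/3Z)^* × (Z/7Z)^* × (Z/121Z)^*. Each prime-power unit group is (Z/3Z)^* ≅ Z/2Z; (Z/7Z)^* ≅ Z/6Z; (Z/121Z)^* ≅ Z/110Z. Hence Gal(Q(zeta_2541)/Q) ≅ Z/2Z × Z/6Z × Z/110Z.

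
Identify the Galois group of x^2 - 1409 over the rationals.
Gal(K/Q) = Z/2Z (cyclic of order 2)

x^2 - 1409 is irreducible over Q since 1409 is not a rational square. The splitting field Q(sqrt(1409)) has degree 2 over Q, and its unique nontrivial automorphism is sqrt(1409) ↦ -sqrt(1409). Hence Gal(Q(sqrt(1409))/Q) = Z/2Z.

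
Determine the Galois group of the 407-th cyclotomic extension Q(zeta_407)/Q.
|Gal(Q(zeta_407)/Q)| = phi(407) = 360; group ≅ (Z/407Z)^* ≅ Z/10Z × Z/36Z

The n-th cyclotomic polynomial Φ_407(x) is the minimal polynomial of zeta_407 over Q and has degree phi(407) = 360. So Q(zeta_407) is a degree-360 Galois extension with Galois group (Z/407Z)^*. By CRT, (Z/407Z)^* ≅ (Z/11Z)^* × (Z/37Z)^*. Each prime-power unit group is (Z/11Z)^* ≅ Z/10Z; (Z/37Z)^* ≅ Z/36Z. Hence Gal(Q(zeta_407)/Q) ≅ Z/10Z × Z/36Z.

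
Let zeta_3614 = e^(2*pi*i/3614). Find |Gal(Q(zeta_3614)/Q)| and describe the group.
|Gal(Q(zeta_3614)/Q)| = phi(3614) = 1656; group ≅ (Z/3614Z)^* ≅ Z/12Z × Z/138Z

The n-th cyclotomic polynomial Φ_3614(x) is the minimal polynomial of zeta_3614 over Q and has degree phi(3614) = 1656. So Q(zeta_3614) is a degree-1656 Galois extension with Galois group (Z/3614Z)^*. By CRT, (Z/3614Z)^* ≅ (Z/2Z)^* × (Z/13Z)^* × (Z/139Z)^*. Each prime-power unit group is (Z/2Z)^* ≅ trivial group (order 1); (Z/13Z)^* ≅ Z/12Z; (Z/139Z)^* ≅ Z/138Z. Hence Gal(Q(zeta_3614)/Q) ≅ Z/12Z × Z/138Z.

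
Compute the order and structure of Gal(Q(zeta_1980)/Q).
|Gal(Q(zeta_1980)/Q)| = phi(1980) = 480; group ≅ (Z/1980Z)^* ≅ Z/2Z × Z/4Z × Z/6Z × Z/10Z

The n-th cyclotomic polynomial Φ_1980(x) is the minimal polynomial of zeta_1980 over Q and has degree phi(1980) = 480. So Q(zeta_1980) is a degree-480 Galois extension with Galois group (Z/1980Z)^*. By CRT, (Z/1980Z)^* ≅ (Z/4Z)^* × (Z/9Z)^* × (Z/5Z)^* × (Z/11Z)^*. Each prime-power unit group is (Z/4Z)^* ≅ Z/2Z; (Z/9Z)^* ≅ Z/6Z; (Z/5Z)^* ≅ Z/4Z; (Z/11Z)^* ≅ Z/10Z. Hence Gal(Q(zeta_1980)/Q) ≅ Z/2Z × Z/4Z × Z/6Z × Z/10Z.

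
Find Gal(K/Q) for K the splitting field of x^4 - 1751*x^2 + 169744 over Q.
Gal(K/Q) = Z/2Z (cyclic of order 2)

f factors as (x^2 - 103)(x^2 - 1648), so the splitting field is K = Q(sqrt(103), sqrt(1648)). The squarefree part of 103 is 103 and the squarefree part of 1648 is also 103, so sqrt(103) and sqrt(1648) are both rational multiples of sqrt(103). Hence Q(sqrt(103)) = Q(sqrt(1648)) = Q(sqrt(103)), and the splitting field collapses to a single degree-2 extension with Galois group Z/2Z.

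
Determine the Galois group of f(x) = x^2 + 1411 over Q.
Gal(K/Q) = Z/2Z (cyclic of order 2)

x^2 + 1411 is irreducible over Q since -1411 is not a rational square. The splitting field Q(sqrt(-1411)) has degree 2 over Q, and its unique nontrivial automorphism is sqrt(-1411) ↦ -sqrt(-1411). Hence Gal(Q(sqrt(-1411))/Q) = Z/2Z.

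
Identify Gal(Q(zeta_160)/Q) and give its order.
|Gal(Q(zeta_160)/Q)| = phi(160) = 64; group ≅ (Z/160Z)^* ≅ Z/2Z × Z/4Z × Z/8Z

The n-th cyclotomic polynomial Φ_160(x) is the minimal polynomial of zeta_160 over Q and has degree phi(160) = 64. So Q(zeta_160) is a degree-64 Galois extension with Galois group (Z/160Z)^*. By CRT, (Z/160Z)^* ≅ (Z/32Z)^* × (Z/5Z)^*. Each prime-power unit group is (Z/32Z)^* ≅ Z/2Z × Z/8Z; (Z/5Z)^* ≅ Z/4Z. Hence Gal(Q(zeta_160)/Q) ≅ Z/2Z × Z/4Z × Z/8Z.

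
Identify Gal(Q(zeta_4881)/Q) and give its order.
|Gal(Q(zeta_4881)/Q)| = phi(4881) = 3252; group ≅ (Z/4881Z)^* ≅ Z/2Z × Z/1626Z

The n-th cyclotomic polynomial Φ_4881(x) is the minimal polynomial of zeta_4881 over Q and has degree phi(4881) = 3252. So Q(zeta_4881) is a degree-3252 Galois extension with Galois group (Z/4881Z)^*. By CRT, (Z/4881Z)^* ≅ (Z/3Z)^* × (Z/1627Z)^*. Each prime-power unit group is (Z/3Z)^* ≅ Z/2Z; (Z/1627Z)^* ≅ Z/1626Z. Hence Gal(Q(zeta_4881)/Q) ≅ Z/2Z × Z/1626Z.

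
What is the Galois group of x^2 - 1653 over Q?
Gal(K/Q) = Z/2Z (cyclic of order 2)

x^2 - 1653 is irreducible over Q since 1653 is not a rational square. The splitting field Q(sqrt(1653)) has degree 2 over Q, and its unique nontrivial automorphism is sqrt(1653) ↦ -sqrt(1653). Hence Gal(Q(sqrt(1653))/Q) = Z/2Z.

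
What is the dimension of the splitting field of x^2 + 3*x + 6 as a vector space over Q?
[K:Q] = 2

The discriminant of x^2 + (3)*x + (6) is b^2 - 4c = 9 - (24) = -15. Since -15 is not a perfect square in Q, the polynomial is irreducible over Q. Its two roots generate a degree-2 extension, so [K:Q] = 2.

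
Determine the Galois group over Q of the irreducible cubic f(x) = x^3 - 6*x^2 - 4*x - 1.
Gal(K/Q) = S_3 (symmetric group of order 6)

Compute the discriminant of x^3 + (-6)*x^2 + (-4)*x + (-1): Δ = -491. Since Δ is not a rational square, the Galois group is not contained in A_3; it must be the full S_3 (irreducibility of the cubic rules out anything smaller).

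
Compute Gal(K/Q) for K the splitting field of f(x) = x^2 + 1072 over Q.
Gal(K/Q) = Z/2Z (cyclic of order 2)

x^2 + 1072 is irreducible over Q since -1072 is not a rational square. The splitting field Q(sqrt(-1072)) has degree 2 over Q, and its unique nontrivial automorphism is sqrt(-1072) ↦ -sqrt(-1072). Hence Gal(Q(sqrt(-1072))/Q) = Z/2Z.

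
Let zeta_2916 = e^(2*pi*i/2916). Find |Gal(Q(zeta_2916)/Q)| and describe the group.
|Gal(Q(zeta_2916)/Q)| = phi(2916) = 972; group ≅ (Z/2916Z)^* ≅ Z/2Z × Z/486Z

The n-th cyclotomic polynomial Φ_2916(x) is the minimal polynomial of zeta_2916 over Q and has degree phi(2916) = 972. So Q(zeta_2916) is a degree-972 Galois extension with Galois group (Z/2916Z)^*. By CRT, (Z/2916Z)^* ≅ (Z/4Z)^* × (Z/729Z)^*. Each prime-power unit group is (Z/4Z)^* ≅ Z/2Z; (Z/729Z)^* ≅ Z/486Z. Hence Gal(Q(zeta_2916)/Q) ≅ Z/2Z × Z/486Z.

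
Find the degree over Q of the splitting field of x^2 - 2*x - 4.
[K:Q] = 2

The discriminant of x^2 + (-2)*x + (-4) is b^2 - 4c = 4 - (-16) = 20. Since 20 is not a perfect square in Q, the polynomial is irreducible over Q. Its two roots generate a degree-2 extension, so [K:Q] = 2.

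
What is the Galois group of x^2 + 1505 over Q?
Gal(K/Q) = Z/2Z (cyclic of order 2)

x^2 + 1505 is irreducible over Q since -1505 is not a rational square. The splitting field Q(sqrt(-1505)) has degree 2 over Q, and its unique nontrivial automorphism is sqrt(-1505) ↦ -sqrt(-1505). Hence Gal(Q(sqrt(-1505))/Q) = Z/2Z.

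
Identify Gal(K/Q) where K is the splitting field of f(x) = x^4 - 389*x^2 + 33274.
Gal(K/Q) = V_4 (Klein four-group, Z/2Z × Z/2Z)

f factors as (x^2 - 127)(x^2 - 262), so the splitting field is K = Q(sqrt(127), sqrt(262)). The elements 127, 262, 33274 are all non-squares in Q, so sqrt(127) and sqrt(262) generate independent quadratic extensions. Thus [K:Q] = 4 and Gal(K/Q) is generated by the two order-2 automorphisms sqrt(127) ↦ -sqrt(127) and sqrt(262) ↦ -sqrt(262), giving V_4.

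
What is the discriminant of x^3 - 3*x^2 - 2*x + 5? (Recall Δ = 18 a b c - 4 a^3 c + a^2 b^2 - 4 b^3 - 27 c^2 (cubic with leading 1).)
Δ = 473

For x^3 + a x^2 + b x + c the discriminant is Δ = 18 a b c - 4 a^3 c + a^2 b^2 - 4 b^3 - 27 c^2.
Plug a = -3, b = -2, c = 5:
  18*(-3)*(-2)*(5) - 4*(-3)^3*(5) + (-3)^2*(-2)^2 - 4*(-2)^3 - 27*(5)^2
  = 540 + (540) + 36 + (32) + (-675)
  = 473.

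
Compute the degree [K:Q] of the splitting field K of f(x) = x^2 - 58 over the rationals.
[K:Q] = 2

The polynomial x^2 - 58 is irreducible over Q since 58 is not a perfect square. Its splitting field is Q(sqrt(58)), which has degree 2 over Q.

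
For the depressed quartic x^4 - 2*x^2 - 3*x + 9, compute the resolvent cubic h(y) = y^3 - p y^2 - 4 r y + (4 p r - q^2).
h(y) = y^3 + 2*y^2 - 36*y - 81

Identify coefficients: p = -2, q = -3, r = 9.
Plug into h(y) = y^3 - p y^2 - 4 r y + (4 p r - q^2):
  h(y) = y^3 - (-2) y^2 - 4*(9) y + (4*(-2)*(9) - (-3)^2)
       = y^3 + (2) y^2 + (-36) y + (-81).
Simplifying: h(y) = y^3 + 2*y^2 - 36*y - 81.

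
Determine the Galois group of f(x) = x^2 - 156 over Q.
Gal(K/Q) = Z/2Z (cyclic of order 2)

x^2 - 156 is irreducible over Q since 156 is not a rational square. The splitting field Q(sqrt(156)) has degree 2 over Q, and its unique nontrivial automorphism is sqrt(156) ↦ -sqrt(156). Hence Gal(Q(sqrt(156))/Q) = Z/2Z.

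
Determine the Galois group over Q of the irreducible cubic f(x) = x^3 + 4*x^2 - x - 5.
Gal(K/Q) = S_3 (symmetric group of order 6)

Compute the discriminant of x^3 + (4)*x^2 + (-1)*x + (-5): Δ = 985. Since Δ is not a rational square, the Galois group is not contained in A_3; it must be the full S_3 (irreducibility of the cubic rules out anything smaller).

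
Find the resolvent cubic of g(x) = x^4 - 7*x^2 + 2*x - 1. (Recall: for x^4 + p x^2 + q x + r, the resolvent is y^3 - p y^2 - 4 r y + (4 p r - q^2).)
h(y) = y^3 + 7*y^2 + 4*y + 24

Identify coefficients: p = -7, q = 2, r = -1.
Plug into h(y) = y^3 - p y^2 - 4 r y + (4 p r - q^2):
  h(y) = y^3 - (-7) y^2 - 4*(-1) y + (4*(-7)*(-1) - (2)^2)
       = y^3 + (7) y^2 + (4) y + (24).
Simplifying: h(y) = y^3 + 7*y^2 + 4*y + 24.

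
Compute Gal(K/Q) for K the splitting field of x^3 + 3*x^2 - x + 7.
Gal(K/Q) = S_3 (symmetric group of order 6)

Compute the discriminant of x^3 + (3)*x^2 + (-1)*x + (7): Δ = -2444. Since Δ is not a rational square, the Galois group is not contained in A_3; it must be the full S_3 (irreducibility of the cubic rules out anything smaller).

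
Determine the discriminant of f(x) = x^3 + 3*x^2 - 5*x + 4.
Δ = -1219

For x^3 + a x^2 + b x + c the discriminant is Δ = 18 a b c - 4 a^3 c + a^2 b^2 - 4 b^3 - 27 c^2.
Plug a = 3, b = -5, c = 4:
  18*(3)*(-5)*(4) - 4*(3)^3*(4) + (3)^2*(-5)^2 - 4*(-5)^3 - 27*(4)^2
  = -1080 + (-432) + 225 + (500) + (-432)
  = -1219.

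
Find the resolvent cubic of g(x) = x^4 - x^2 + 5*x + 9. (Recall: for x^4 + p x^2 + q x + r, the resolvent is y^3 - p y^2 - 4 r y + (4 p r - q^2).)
h(y) = y^3 + y^2 - 36*y - 61

Identify coefficients: p = -1, q = 5, r = 9.
Plug into h(y) = y^3 - p y^2 - 4 r y + (4 p r - q^2):
  h(y) = y^3 - (-1) y^2 - 4*(9) y + (4*(-1)*(9) - (5)^2)
       = y^3 + (1) y^2 + (-36) y + (-61).
Simplifying: h(y) = y^3 + y^2 - 36*y - 61.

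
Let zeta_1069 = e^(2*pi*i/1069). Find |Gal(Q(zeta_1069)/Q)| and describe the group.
|Gal(Q(zeta_1069)/Q)| = phi(1069) = 1068; group ≅ (Z/1069Z)^* ≅ Z/1068Z

The n-th cyclotomic polynomial Φ_1069(x) is the minimal polynomial of zeta_1069 over Q and has degree phi(1069) = 1068. So Q(zeta_1069) is a degree-1068 Galois extension with Galois group (Z/1069Z)^*. (Z/1069Z)^* is cyclic since 1069 is an odd prime power (or 4). Hence Gal(Q(zeta_1069)/Q) ≅ Z/1068Z.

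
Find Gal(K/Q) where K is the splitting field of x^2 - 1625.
Gal(K/Q) = Z/2Z (cyclic of order 2)

x^2 - 1625 is irreducible over Q since 1625 is not a rational square. The splitting field Q(sqrt(1625)) has degree 2 over Q, and its unique nontrivial automorphism is sqrt(1625) ↦ -sqrt(1625). Hence Gal(Q(sqrt(1625))/Q) = Z/2Z.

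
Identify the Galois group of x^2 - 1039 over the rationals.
Gal(K/Q) = Z/2Z (cyclic of order 2)

x^2 - 1039 is irreducible over Q since 1039 is not a rational square. The splitting field Q(sqrt(1039)) has degree 2 over Q, and its unique nontrivial automorphism is sqrt(1039) ↦ -sqrt(1039). Hence Gal(Q(sqrt(1039))/Q) = Z/2Z.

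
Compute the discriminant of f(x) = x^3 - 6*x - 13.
Δ = -3699

For a depressed cubic x^3 + p x + q the discriminant is Δ = -4 p^3 - 27 q^2 = -4*(-6)^3 - 27*(-13)^2 = 864 - 4563 = -3699.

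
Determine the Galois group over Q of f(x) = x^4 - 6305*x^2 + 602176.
Gal(K/Q) = Z/2Z (cyclic of order 2)

f factors as (x^2 - 6208)(x^2 - 97), so the splitting field is K = Q(sqrt(6208), sqrt(97)). The squarefree part of 6208 is 97 and the squarefree part of 97 is also 97, so sqrt(6208) and sqrt(97) are both rational multiples of sqrt(97). Hence Q(sqrt(6208)) = Q(sqrt(97)) = Q(sqrt(97)), and the splitting field collapses to a single degree-2 extension with Galois group Z/2Z.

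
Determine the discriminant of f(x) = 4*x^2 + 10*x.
Δ = 100

For a quadratic a x^2 + b x + c the discriminant is Δ = b^2 - 4ac = (10)^2 - 4*(4)*(0) = 100 - (0) = 100.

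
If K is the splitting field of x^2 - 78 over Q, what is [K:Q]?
[K:Q] = 2

The polynomial x^2 - 78 is irreducible over Q since 78 is not a perfect square. Its splitting field is Q(sqrt(78)), which has degree 2 over Q.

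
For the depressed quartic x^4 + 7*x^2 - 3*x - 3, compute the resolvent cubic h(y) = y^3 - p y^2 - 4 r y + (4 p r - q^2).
h(y) = y^3 - 7*y^2 + 12*y - 93

Identify coefficients: p = 7, q = -3, r = -3.
Plug into h(y) = y^3 - p y^2 - 4 r y + (4 p r - q^2):
  h(y) = y^3 - (7) y^2 - 4*(-3) y + (4*(7)*(-3) - (-3)^2)
       = y^3 + (-7) y^2 + (12) y + (-93).
Simplifying: h(y) = y^3 - 7*y^2 + 12*y - 93.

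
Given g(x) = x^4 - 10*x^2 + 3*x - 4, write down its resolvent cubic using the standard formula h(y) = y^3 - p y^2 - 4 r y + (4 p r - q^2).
h(y) = y^3 + 10*y^2 + 16*y + 151

Identify coefficients: p = -10, q = 3, r = -4.
Plug into h(y) = y^3 - p y^2 - 4 r y + (4 p r - q^2):
  h(y) = y^3 - (-10) y^2 - 4*(-4) y + (4*(-10)*(-4) - (3)^2)
       = y^3 + (10) y^2 + (16) y + (151).
Simplifying: h(y) = y^3 + 10*y^2 + 16*y + 151.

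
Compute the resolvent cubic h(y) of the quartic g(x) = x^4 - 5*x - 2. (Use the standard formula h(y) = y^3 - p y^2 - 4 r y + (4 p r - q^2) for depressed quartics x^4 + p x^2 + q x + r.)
h(y) = y^3 + 8*y - 25

Identify coefficients: p = 0, q = -5, r = -2.
Plug into h(y) = y^3 - p y^2 - 4 r y + (4 p r - q^2):
  h(y) = y^3 - (0) y^2 - 4*(-2) y + (4*(0)*(-2) - (-5)^2)
       = y^3 + (0) y^2 + (8) y + (-25).
Simplifying: h(y) = y^3 + 8*y - 25.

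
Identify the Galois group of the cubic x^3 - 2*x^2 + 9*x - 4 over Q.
Gal(K/Q) = S_3 (symmetric group of order 6)

Compute the discriminant of x^3 + (-2)*x^2 + (9)*x + (-4): Δ = -1856. Since Δ is not a rational square, the Galois group is not contained in A_3; it must be the full S_3 (irreducibility of the cubic rules out anything smaller).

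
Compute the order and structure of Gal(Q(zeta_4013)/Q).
|Gal(Q(zeta_4013)/Q)| = phi(4013) = 4012; group ≅ (Z/4013Z)^* ≅ Z/4012Z

The n-th cyclotomic polynomial Φ_4013(x) is the minimal polynomial of zeta_4013 over Q and has degree phi(4013) = 4012. So Q(zeta_4013) is a degree-4012 Galois extension with Galois group (Z/4013Z)^*. (Z/4013Z)^* is cyclic since 4013 is an odd prime power (or 4). Hence Gal(Q(zeta_4013)/Q) ≅ Z/4012Z.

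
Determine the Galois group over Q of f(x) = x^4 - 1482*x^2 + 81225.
Gal(K/Q) = Z/2Z (cyclic of order 2)

f factors as (x^2 - 1425)(x^2 - 57), so the splitting field is K = Q(sqrt(1425), sqrt(57)). The squarefree part of 1425 is 57 and the squarefree part of 57 is also 57, so sqrt(1425) and sqrt(57) are both rational multiples of sqrt(57). Hence Q(sqrt(1425)) = Q(sqrt(57)) = Q(sqrt(57)), and the splitting field collapses to a single degree-2 extension with Galois group Z/2Z.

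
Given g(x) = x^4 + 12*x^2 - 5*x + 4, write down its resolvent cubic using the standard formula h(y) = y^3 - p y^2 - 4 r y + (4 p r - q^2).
h(y) = y^3 - 12*y^2 - 16*y + 167

Identify coefficients: p = 12, q = -5, r = 4.
Plug into h(y) = y^3 - p y^2 - 4 r y + (4 p r - q^2):
  h(y) = y^3 - (12) y^2 - 4*(4) y + (4*(12)*(4) - (-5)^2)
       = y^3 + (-12) y^2 + (-16) y + (167).
Simplifying: h(y) = y^3 - 12*y^2 - 16*y + 167.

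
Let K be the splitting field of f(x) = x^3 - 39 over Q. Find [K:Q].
[K:Q] = 6

x^3 - 39 has one real root r = 39^(1/3) and two complex roots r*zeta_3, r*zeta_3^2 where zeta_3 = e^(2*pi*i/3). The splitting field is Q(r, zeta_3). [Q(r):Q] = 3 and [Q(zeta_3):Q] = 2 with gcd = 1, so [Q(r, zeta_3):Q] = 3 * 2 = 6.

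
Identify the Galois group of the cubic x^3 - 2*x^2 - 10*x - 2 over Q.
Gal(K/Q) = S_3 (symmetric group of order 6)

Compute the discriminant of x^3 + (-2)*x^2 + (-10)*x + (-2): Δ = 3508. Since Δ is not a rational square, the Galois group is not contained in A_3; it must be the full S_3 (irreducibility of the cubic rules out anything smaller).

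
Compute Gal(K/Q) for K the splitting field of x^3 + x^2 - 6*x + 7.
Gal(K/Q) = S_3 (symmetric group of order 6)

Compute the discriminant of x^3 + (1)*x^2 + (-6)*x + (7): Δ = -1207. Since Δ is not a rational square, the Galois group is not contained in A_3; it must be the full S_3 (irreducibility of the cubic rules out anything smaller).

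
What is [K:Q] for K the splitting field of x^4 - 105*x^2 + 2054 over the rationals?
[K:Q] = 4

f factors as (x^2 - 26)(x^2 - 79); the splitting field is K = Q(sqrt(26), sqrt(79)). Since 26, 79, and 2054 are all non-squares in Q, the three subfields Q(sqrt(26)), Q(sqrt(79)), Q(sqrt(2054)) are distinct degree-2 extensions, so [K:Q] = 4 (Klein four Galois group).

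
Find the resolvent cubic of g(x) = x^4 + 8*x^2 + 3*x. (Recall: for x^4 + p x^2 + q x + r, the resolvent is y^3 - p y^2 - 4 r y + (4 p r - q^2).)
h(y) = y^3 - 8*y^2 - 9

Identify coefficients: p = 8, q = 3, r = 0.
Plug into h(y) = y^3 - p y^2 - 4 r y + (4 p r - q^2):
  h(y) = y^3 - (8) y^2 - 4*(0) y + (4*(8)*(0) - (3)^2)
       = y^3 + (-8) y^2 + (0) y + (-9).
Simplifying: h(y) = y^3 - 8*y^2 - 9.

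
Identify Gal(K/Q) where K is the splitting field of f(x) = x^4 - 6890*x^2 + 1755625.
Gal(K/Q) = Z/2Z (cyclic of order 2)

f factors as (x^2 - 265)(x^2 - 6625), so the splitting field is K = Q(sqrt(265), sqrt(6625)). The squarefree part of 265 is 265 and the squarefree part of 6625 is also 265, so sqrt(265) and sqrt(6625) are both rational multiples of sqrt(265). Hence Q(sqrt(265)) = Q(sqrt(6625)) = Q(sqrt(265)), and the splitting field collapses to a single degree-2 extension with Galois group Z/2Z.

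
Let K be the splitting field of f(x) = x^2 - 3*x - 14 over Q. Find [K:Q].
[K:Q] = 2

The discriminant of x^2 + (-3)*x + (-14) is b^2 - 4c = 9 - (-56) = 65. Since 65 is not a perfect square in Q, the polynomial is irreducible over Q. Its two roots generate a degree-2 extension, so [K:Q] = 2.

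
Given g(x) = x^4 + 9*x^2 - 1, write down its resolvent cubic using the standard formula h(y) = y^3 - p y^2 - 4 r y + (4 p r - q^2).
h(y) = y^3 - 9*y^2 + 4*y - 36

Identify coefficients: p = 9, q = 0, r = -1.
Plug into h(y) = y^3 - p y^2 - 4 r y + (4 p r - q^2):
  h(y) = y^3 - (9) y^2 - 4*(-1) y + (4*(9)*(-1) - (0)^2)
       = y^3 + (-9) y^2 + (4) y + (-36).
Simplifying: h(y) = y^3 - 9*y^2 + 4*y - 36.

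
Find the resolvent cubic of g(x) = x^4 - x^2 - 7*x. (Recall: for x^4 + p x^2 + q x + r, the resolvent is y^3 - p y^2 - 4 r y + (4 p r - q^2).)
h(y) = y^3 + y^2 - 49

Identify coefficients: p = -1, q = -7, r = 0.
Plug into h(y) = y^3 - p y^2 - 4 r y + (4 p r - q^2):
  h(y) = y^3 - (-1) y^2 - 4*(0) y + (4*(-1)*(0) - (-7)^2)
       = y^3 + (1) y^2 + (0) y + (-49).
Simplifying: h(y) = y^3 + y^2 - 49.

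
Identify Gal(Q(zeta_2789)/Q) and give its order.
|Gal(Q(zeta_2789)/Q)| = phi(2789) = 2788; group ≅ (Z/2789Z)^* ≅ Z/2788Z

The n-th cyclotomic polynomial Φ_2789(x) is the minimal polynomial of zeta_2789 over Q and has degree phi(2789) = 2788. So Q(zeta_2789) is a degree-2788 Galois extension with Galois group (Z/2789Z)^*. (Z/2789Z)^* is cyclic since 2789 is an odd prime power (or 4). Hence Gal(Q(zeta_2789)/Q) ≅ Z/2788Z.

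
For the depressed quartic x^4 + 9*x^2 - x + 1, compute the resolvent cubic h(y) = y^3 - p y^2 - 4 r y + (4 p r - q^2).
h(y) = y^3 - 9*y^2 - 4*y + 35

Identify coefficients: p = 9, q = -1, r = 1.
Plug into h(y) = y^3 - p y^2 - 4 r y + (4 p r - q^2):
  h(y) = y^3 - (9) y^2 - 4*(1) y + (4*(9)*(1) - (-1)^2)
       = y^3 + (-9) y^2 + (-4) y + (35).
Simplifying: h(y) = y^3 - 9*y^2 - 4*y + 35.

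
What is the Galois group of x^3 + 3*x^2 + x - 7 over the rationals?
Gal(K/Q) = S_3 (symmetric group of order 6)

Compute the discriminant of x^3 + (3)*x^2 + (1)*x + (-7): Δ = -940. Since Δ is not a rational square, the Galois group is not contained in A_3; it must be the full S_3 (irreducibility of the cubic rules out anything smaller).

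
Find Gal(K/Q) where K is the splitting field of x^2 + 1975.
Gal(K/Q) = Z/2Z (cyclic of order 2)

x^2 + 1975 is irreducible over Q since -1975 is not a rational square. The splitting field Q(sqrt(-1975)) has degree 2 over Q, and its unique nontrivial automorphism is sqrt(-1975) ↦ -sqrt(-1975). Hence Gal(Q(sqrt(-1975))/Q) = Z/2Z.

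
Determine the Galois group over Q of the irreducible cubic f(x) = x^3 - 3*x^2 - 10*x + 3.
Gal(K/Q) = S_3 (symmetric group of order 6)

Compute the discriminant of x^3 + (-3)*x^2 + (-10)*x + (3): Δ = 6601. Since Δ is not a rational square, the Galois group is not contained in A_3; it must be the full S_3 (irreducibility of the cubic rules out anything smaller).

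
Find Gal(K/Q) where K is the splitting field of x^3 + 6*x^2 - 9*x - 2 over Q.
Gal(K/Q) = S_3 (symmetric group of order 6)

Compute the discriminant of x^3 + (6)*x^2 + (-9)*x + (-2): Δ = 9396. Since Δ is not a rational square, the Galois group is not contained in A_3; it must be the full S_3 (irreducibility of the cubic rules out anything smaller).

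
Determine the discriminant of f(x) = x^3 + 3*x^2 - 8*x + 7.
Δ = -2479

For x^3 + a x^2 + b x + c the discriminant is Δ = 18 a b c - 4 a^3 c + a^2 b^2 - 4 b^3 - 27 c^2.
Plug a = 3, b = -8, c = 7:
  18*(3)*(-8)*(7) - 4*(3)^3*(7) + (3)^2*(-8)^2 - 4*(-8)^3 - 27*(7)^2
  = -3024 + (-756) + 576 + (2048) + (-1323)
  = -2479.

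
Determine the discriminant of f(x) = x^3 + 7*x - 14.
Δ = -6664

For a depressed cubic x^3 + p x + q the discriminant is Δ = -4 p^3 - 27 q^2 = -4*(7)^3 - 27*(-14)^2 = -1372 - 5292 = -6664.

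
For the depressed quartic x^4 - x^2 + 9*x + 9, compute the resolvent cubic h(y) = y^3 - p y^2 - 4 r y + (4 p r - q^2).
h(y) = y^3 + y^2 - 36*y - 117

Identify coefficients: p = -1, q = 9, r = 9.
Plug into h(y) = y^3 - p y^2 - 4 r y + (4 p r - q^2):
  h(y) = y^3 - (-1) y^2 - 4*(9) y + (4*(-1)*(9) - (9)^2)
       = y^3 + (1) y^2 + (-36) y + (-117).
Simplifying: h(y) = y^3 + y^2 - 36*y - 117.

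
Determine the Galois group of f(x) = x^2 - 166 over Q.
Gal(K/Q) = Z/2Z (cyclic of order 2)

x^2 - 166 is irreducible over Q since 166 is not a rational square. The splitting field Q(sqrt(166)) has degree 2 over Q, and its unique nontrivial automorphism is sqrt(166) ↦ -sqrt(166). Hence Gal(Q(sqrt(166))/Q) = Z/2Z.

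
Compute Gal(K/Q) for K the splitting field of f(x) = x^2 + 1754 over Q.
Gal(K/Q) = Z/2Z (cyclic of order 2)

x^2 + 1754 is irreducible over Q since -1754 is not a rational square. The splitting field Q(sqrt(-1754)) has degree 2 over Q, and its unique nontrivial automorphism is sqrt(-1754) ↦ -sqrt(-1754). Hence Gal(Q(sqrt(-1754))/Q) = Z/2Z.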